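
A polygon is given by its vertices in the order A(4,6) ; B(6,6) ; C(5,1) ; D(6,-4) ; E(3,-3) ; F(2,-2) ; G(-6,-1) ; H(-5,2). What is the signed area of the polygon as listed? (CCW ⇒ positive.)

A→B: (4)(6) − (6)(6) = -12
B→C: (6)(1) − (5)(6) = -24
C→D: (5)(-4) − (6)(1) = -26
D→E: (6)(-3) − (3)(-4) = -6
E→F: (3)(-2) − (2)(-3) = 0
F→G: (2)(-1) − (-6)(-2) = -14
G→H: (-6)(2) − (-5)(-1) = -17
H→A: (-5)(6) − (4)(2) = -38
Σ = -137
Signed area = Σ/2 = -68.5 (negative ⇒ clockwise traversal).

-68.5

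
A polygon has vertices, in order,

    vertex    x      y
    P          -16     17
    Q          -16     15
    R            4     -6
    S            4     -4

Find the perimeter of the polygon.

62

|PQ| = √((0)² + (-2)²) = √4 = 2
|QR| = √((20)² + (-21)²) = √841 = 29
|RS| = √((0)² + (2)²) = √4 = 2
|SP| = √((-20)² + (21)²) = √841 = 29
Perimeter = 2 + 29 + 2 + 29 = 62.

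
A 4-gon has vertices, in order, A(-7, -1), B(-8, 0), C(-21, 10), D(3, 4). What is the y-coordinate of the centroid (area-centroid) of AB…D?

257/59

Apply the shoelace formula. First the cross-terms c_i = x_i·y_{i+1} − x_{i+1}·y_i:
  -8, -80, -114, 25  ⇒  2A = -177, A = -88.5.
Then Σ (y_i + y_{i+1})·c_i = -2313, so ȳ = -2313 / (6·(-88.5)) = 257/59.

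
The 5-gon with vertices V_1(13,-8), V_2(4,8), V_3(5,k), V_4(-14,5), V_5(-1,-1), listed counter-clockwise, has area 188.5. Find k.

12

The doubled signed area Σ (x_i y_{i+1} − x_{i+1} y_i) is linear in k.
With k=0 it equals 161; the coefficient of k is 18 (from the two edges through V_3).
So 18·k + 161 = 2·188.5 = 377 ⇒ k = 12.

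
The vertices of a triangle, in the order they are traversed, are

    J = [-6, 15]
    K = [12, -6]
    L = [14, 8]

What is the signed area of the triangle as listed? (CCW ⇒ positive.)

Σ = (-144) + (180) + (258) = 294
Signed area = Σ/2 = 147 (positive ⇒ counter-clockwise traversal).

147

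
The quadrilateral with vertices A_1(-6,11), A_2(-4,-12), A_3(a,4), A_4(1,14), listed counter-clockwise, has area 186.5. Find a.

7

Write out the shoelace sum; only the two edges meeting at A_3 involve a:
2·Area = [((-4)·4 − a·(-12)) + (a·14 − 1·4)] + 211
       = 26·a + 191 = 373
⇒ a = 7.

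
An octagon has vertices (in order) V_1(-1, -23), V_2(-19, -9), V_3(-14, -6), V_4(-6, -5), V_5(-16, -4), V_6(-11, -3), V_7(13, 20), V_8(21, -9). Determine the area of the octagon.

834

V_1→V_2: (-1)(-9) − (-19)(-23) = -428
V_2→V_3: (-19)(-6) − (-14)(-9) = -12
V_3→V_4: (-14)(-5) − (-6)(-6) = 34
V_4→V_5: (-6)(-4) − (-16)(-5) = -56
V_5→V_6: (-16)(-3) − (-11)(-4) = 4
V_6→V_7: (-11)(20) − (13)(-3) = -181
V_7→V_8: (13)(-9) − (21)(20) = -537
V_8→V_1: (21)(-23) − (-1)(-9) = -492
Σ = -1668
Area = |Σ|/2 = 834.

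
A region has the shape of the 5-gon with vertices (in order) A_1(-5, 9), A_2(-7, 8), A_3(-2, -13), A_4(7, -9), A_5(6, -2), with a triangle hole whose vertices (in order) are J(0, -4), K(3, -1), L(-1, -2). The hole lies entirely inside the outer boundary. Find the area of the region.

Outer boundary:
Apply Gauss's area formula: 2A = Σ (x_i·y_{i+1} − x_{i+1}·y_i), indices taken mod 5.
Σ = (23) + (107) + (109) + (40) + (44) = 323
Area = |Σ|/2 = 161.5.
Hole:
J→K: (0)(-1) − (3)(-4) = 12
K→L: (3)(-2) − (-1)(-1) = -7
L→J: (-1)(-4) − (0)(-2) = 4
Σ = 9
Area = |Σ|/2 = 4.5.
Net area = 161.5 − 4.5 = 157.

157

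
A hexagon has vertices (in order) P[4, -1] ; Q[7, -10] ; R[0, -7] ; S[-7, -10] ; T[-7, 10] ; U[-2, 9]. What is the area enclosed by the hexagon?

P→Q: (4)(-10) − (7)(-1) = -33
Q→R: (7)(-7) − (0)(-10) = -49
R→S: (0)(-10) − (-7)(-7) = -49
S→T: (-7)(10) − (-7)(-10) = -140
T→U: (-7)(9) − (-2)(10) = -43
U→P: (-2)(-1) − (4)(9) = -34
Σ = -348
Area = |Σ|/2 = 174.

174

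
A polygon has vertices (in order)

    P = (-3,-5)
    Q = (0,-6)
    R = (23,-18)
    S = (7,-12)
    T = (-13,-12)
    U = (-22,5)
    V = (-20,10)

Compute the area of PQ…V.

276.5

P→Q: (-3)(-6) − (0)(-5) = 18
Q→R: (0)(-18) − (23)(-6) = 138
R→S: (23)(-12) − (7)(-18) = -150
S→T: (7)(-12) − (-13)(-12) = -240
T→U: (-13)(5) − (-22)(-12) = -329
U→V: (-22)(10) − (-20)(5) = -120
V→P: (-20)(-5) − (-3)(10) = 130
Σ = -553
Area = |Σ|/2 = 276.5.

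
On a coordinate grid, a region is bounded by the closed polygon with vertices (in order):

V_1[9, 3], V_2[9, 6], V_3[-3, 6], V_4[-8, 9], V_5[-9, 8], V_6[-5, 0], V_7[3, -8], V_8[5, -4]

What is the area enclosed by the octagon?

148

Apply Gauss's area formula: 2A = Σ (x_i·y_{i+1} − x_{i+1}·y_i), indices taken mod 8.
Σ = (27) + (72) + (21) + (17) + (40) + (40) + (28) + (51) = 296
Area = |Σ|/2 = 148.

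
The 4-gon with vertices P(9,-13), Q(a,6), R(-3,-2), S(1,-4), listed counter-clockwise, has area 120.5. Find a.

Write out the shoelace sum; only the two edges meeting at Q involve a:
2·Area = [(9·6 − a·(-13)) + (a·(-2) − (-3)·6)] + 37
       = 11·a + 109 = 241
⇒ a = 12.

12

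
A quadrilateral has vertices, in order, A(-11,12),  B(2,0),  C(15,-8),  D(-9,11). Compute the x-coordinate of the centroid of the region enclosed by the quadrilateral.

11/9

Apply the shoelace formula. First the cross-terms c_i = x_i·y_{i+1} − x_{i+1}·y_i:
  -24, -16, 93, 13  ⇒  2A = 66, A = 33.
Then Σ (x_i + x_{i+1})·c_i = 242, so x̄ = 242 / (6·33) = 11/9.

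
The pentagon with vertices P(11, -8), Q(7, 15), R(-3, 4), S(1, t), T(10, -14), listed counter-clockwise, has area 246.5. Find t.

-11

Write out the shoelace sum; only the two edges meeting at S involve t:
2·Area = [((-3)·t − 1·4) + (1·(-14) − 10·t)] + 368
       = -13·t + 350 = 493
⇒ t = -11.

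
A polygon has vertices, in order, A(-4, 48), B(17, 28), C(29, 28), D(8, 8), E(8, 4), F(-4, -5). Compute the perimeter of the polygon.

|AB| = √((21)² + (-20)²) = √841 = 29
|BC| = √((12)² + (0)²) = √144 = 12
|CD| = √((-21)² + (-20)²) = √841 = 29
|DE| = √((0)² + (-4)²) = √16 = 4
|EF| = √((-12)² + (-9)²) = √225 = 15
|FA| = √((0)² + (53)²) = √2809 = 53
Perimeter = 29 + 12 + 29 + 4 + 15 + 53 = 142.

142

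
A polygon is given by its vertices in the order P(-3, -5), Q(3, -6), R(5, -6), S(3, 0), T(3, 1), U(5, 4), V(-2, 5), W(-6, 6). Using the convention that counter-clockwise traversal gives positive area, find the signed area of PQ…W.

86

Σ = (33) + (12) + (18) + (3) + (7) + (33) + (18) + (48) = 172
Signed area = Σ/2 = 86 (positive ⇒ counter-clockwise traversal).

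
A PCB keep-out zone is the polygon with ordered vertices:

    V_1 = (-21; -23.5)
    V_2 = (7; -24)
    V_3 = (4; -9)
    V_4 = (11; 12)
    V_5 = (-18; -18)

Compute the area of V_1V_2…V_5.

Σ = (668.5) + (33) + (147) + (18) + (45) = 911.5
Area = |Σ|/2 = 455.75.

455.75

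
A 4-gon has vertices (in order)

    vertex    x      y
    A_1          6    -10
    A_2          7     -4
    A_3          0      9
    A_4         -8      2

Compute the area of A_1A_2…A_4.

124.5

Apply the shoelace (surveyor's) formula: 2A = Σ (x_i·y_{i+1} − x_{i+1}·y_i), indices taken mod 4.
Σ = (46) + (63) + (72) + (68) = 249
Area = |Σ|/2 = 124.5.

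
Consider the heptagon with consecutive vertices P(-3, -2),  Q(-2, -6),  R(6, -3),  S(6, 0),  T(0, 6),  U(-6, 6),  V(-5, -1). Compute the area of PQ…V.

94.5

Σ = (14) + (42) + (18) + (36) + (36) + (36) + (7) = 189
Area = |Σ|/2 = 94.5.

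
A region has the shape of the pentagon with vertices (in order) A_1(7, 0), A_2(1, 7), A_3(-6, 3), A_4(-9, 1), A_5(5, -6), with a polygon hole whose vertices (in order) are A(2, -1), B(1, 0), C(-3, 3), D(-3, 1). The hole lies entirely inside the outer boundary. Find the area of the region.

97.5

Outer boundary:
Apply Gauss's area formula: 2A = Σ (x_i·y_{i+1} − x_{i+1}·y_i), indices taken mod 5.
A_1→A_2: (7)(7) − (1)(0) = 49
A_2→A_3: (1)(3) − (-6)(7) = 45
A_3→A_4: (-6)(1) − (-9)(3) = 21
A_4→A_5: (-9)(-6) − (5)(1) = 49
A_5→A_1: (5)(0) − (7)(-6) = 42
Σ = 206
Area = |Σ|/2 = 103.
Hole:
Apply the shoelace (surveyor's) formula: 2A = Σ (x_i·y_{i+1} − x_{i+1}·y_i), indices taken mod 4.
Σ = (1) + (3) + (6) + (1) = 11
Area = |Σ|/2 = 5.5.
Net area = 103 − 5.5 = 97.5.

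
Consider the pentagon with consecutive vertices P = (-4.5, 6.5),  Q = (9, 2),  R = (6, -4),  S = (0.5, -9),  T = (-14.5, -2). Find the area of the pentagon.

Apply the surveyor's formula: 2A = Σ (x_i·y_{i+1} − x_{i+1}·y_i), indices taken mod 5.
Σ = (-67.5) + (-48) + (-52) + (-131.5) + (-103.25) = -402.25
Area = |Σ|/2 = 201.125.

201.125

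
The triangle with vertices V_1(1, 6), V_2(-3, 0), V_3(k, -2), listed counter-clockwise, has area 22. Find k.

Write out the shoelace sum; only the two edges meeting at V_3 involve k:
2·Area = [((-3)·(-2) − k·0) + (k·6 − 1·(-2))] + 18
       = 6·k + 26 = 44
⇒ k = 3.

3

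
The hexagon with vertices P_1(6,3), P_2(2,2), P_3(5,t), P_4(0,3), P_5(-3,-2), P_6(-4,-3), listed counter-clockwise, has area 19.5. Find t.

6

Write out the shoelace sum; only the two edges meeting at P_3 involve t:
2·Area = [(2·t − 5·2) + (5·3 − 0·t)] + 22
       = 2·t + 27 = 39
⇒ t = 6.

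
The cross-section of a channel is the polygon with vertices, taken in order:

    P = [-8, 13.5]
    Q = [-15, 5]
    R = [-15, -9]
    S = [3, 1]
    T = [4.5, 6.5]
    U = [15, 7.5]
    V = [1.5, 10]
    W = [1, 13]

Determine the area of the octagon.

300.75

Σ = (162.5) + (210) + (12) + (15) + (-63.75) + (138.75) + (9.5) + (117.5) = 601.5
Area = |Σ|/2 = 300.75.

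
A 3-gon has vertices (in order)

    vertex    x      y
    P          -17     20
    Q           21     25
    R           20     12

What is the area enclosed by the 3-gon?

P→Q: (-17)(25) − (21)(20) = -845
Q→R: (21)(12) − (20)(25) = -248
R→P: (20)(20) − (-17)(12) = 604
Σ = -489
Area = |Σ|/2 = 244.5.

244.5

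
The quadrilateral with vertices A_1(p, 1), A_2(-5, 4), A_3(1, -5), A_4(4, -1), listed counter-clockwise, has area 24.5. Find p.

0

The doubled signed area Σ (x_i y_{i+1} − x_{i+1} y_i) is linear in p.
With p=0 it equals 49; the coefficient of p is 5 (from the two edges through A_1).
So 5·p + 49 = 2·24.5 = 49 ⇒ p = 0.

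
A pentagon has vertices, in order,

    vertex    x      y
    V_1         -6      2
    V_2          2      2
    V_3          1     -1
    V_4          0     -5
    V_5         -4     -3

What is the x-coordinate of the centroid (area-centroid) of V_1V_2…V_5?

-129/71

Apply the shoelace (surveyor's) formula. First the cross-terms c_i = x_i·y_{i+1} − x_{i+1}·y_i:
  -16, -4, -5, -20, -26  ⇒  2A = -71, A = -35.5.
Then Σ (x_i + x_{i+1})·c_i = 387, so x̄ = 387 / (6·(-35.5)) = -129/71.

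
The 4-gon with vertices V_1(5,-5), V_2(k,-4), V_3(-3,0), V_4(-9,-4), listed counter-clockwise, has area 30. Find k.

3

Write out the shoelace sum; only the two edges meeting at V_2 involve k:
2·Area = [(5·(-4) − k·(-5)) + (k·0 − (-3)·(-4))] + 77
       = 5·k + 45 = 60
⇒ k = 3.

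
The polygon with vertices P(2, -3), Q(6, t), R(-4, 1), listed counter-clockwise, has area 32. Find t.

The doubled signed area Σ (x_i y_{i+1} − x_{i+1} y_i) is linear in t.
With t=0 it equals 34; the coefficient of t is 6 (from the two edges through Q).
So 6·t + 34 = 2·32 = 64 ⇒ t = 5.

5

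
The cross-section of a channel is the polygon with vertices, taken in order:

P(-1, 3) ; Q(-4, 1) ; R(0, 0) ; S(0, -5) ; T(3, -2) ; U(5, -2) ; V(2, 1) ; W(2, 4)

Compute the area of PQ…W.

27.5

Apply the shoelace (surveyor's) formula: 2A = Σ (x_i·y_{i+1} − x_{i+1}·y_i), indices taken mod 8.
Σ = (11) + (0) + (0) + (15) + (4) + (9) + (6) + (10) = 55
Area = |Σ|/2 = 27.5.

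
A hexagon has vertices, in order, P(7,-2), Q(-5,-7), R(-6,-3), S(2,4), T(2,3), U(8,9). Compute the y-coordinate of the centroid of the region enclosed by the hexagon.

-48/191

Apply the surveyor's formula. First the cross-terms c_i = x_i·y_{i+1} − x_{i+1}·y_i:
  -59, -27, -18, -2, -6, -79  ⇒  2A = -191, A = -95.5.
Then Σ (y_i + y_{i+1})·c_i = 144, so ȳ = 144 / (6·(-95.5)) = -48/191.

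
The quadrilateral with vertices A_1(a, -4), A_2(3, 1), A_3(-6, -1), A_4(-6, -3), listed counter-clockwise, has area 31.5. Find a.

Write out the shoelace sum; only the two edges meeting at A_1 involve a:
2·Area = [((-6)·(-4) − a·(-3)) + (a·1 − 3·(-4))] + 15
       = 4·a + 51 = 63
⇒ a = 3.

3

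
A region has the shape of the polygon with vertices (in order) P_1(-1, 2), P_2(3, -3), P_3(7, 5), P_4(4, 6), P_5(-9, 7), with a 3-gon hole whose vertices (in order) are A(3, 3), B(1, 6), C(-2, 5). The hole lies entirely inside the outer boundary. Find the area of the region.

Outer boundary:
P_1→P_2: (-1)(-3) − (3)(2) = -3
P_2→P_3: (3)(5) − (7)(-3) = 36
P_3→P_4: (7)(6) − (4)(5) = 22
P_4→P_5: (4)(7) − (-9)(6) = 82
P_5→P_1: (-9)(2) − (-1)(7) = -11
Σ = 126
Area = |Σ|/2 = 63.
Hole:
Σ = (15) + (17) + (-21) = 11
Area = |Σ|/2 = 5.5.
Net area = 63 − 5.5 = 57.5.

57.5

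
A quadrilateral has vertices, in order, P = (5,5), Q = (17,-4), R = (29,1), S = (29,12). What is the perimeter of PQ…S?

|PQ| = √((12)² + (-9)²) = √225 = 15
|QR| = √((12)² + (5)²) = √169 = 13
|RS| = √((0)² + (11)²) = √121 = 11
|SP| = √((-24)² + (-7)²) = √625 = 25
Perimeter = 15 + 13 + 11 + 25 = 64.

64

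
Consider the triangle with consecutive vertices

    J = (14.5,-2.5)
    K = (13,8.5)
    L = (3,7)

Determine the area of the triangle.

Σ = (155.75) + (65.5) + (-109) = 112.25
Area = |Σ|/2 = 56.125.

56.125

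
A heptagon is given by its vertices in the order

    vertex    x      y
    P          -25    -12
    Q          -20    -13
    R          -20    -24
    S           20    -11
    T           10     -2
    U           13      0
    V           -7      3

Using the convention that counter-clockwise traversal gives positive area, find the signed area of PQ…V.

Apply the shoelace formula: 2A = Σ (x_i·y_{i+1} − x_{i+1}·y_i), indices taken mod 7.
Cross-terms: 85, 220, 700, 70, 26, 39, 159  ⇒  Σ = 1299
Signed area = Σ/2 = 649.5 (positive ⇒ counter-clockwise traversal).

649.5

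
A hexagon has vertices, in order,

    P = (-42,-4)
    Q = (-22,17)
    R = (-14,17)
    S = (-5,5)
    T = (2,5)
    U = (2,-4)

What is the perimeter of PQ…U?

|PQ| = √((20)² + (21)²) = √841 = 29
|QR| = √((8)² + (0)²) = √64 = 8
|RS| = √((9)² + (-12)²) = √225 = 15
|ST| = √((7)² + (0)²) = √49 = 7
|TU| = √((0)² + (-9)²) = √81 = 9
|UP| = √((-44)² + (0)²) = √1936 = 44
Perimeter = 29 + 8 + 15 + 7 + 9 + 44 = 112.

112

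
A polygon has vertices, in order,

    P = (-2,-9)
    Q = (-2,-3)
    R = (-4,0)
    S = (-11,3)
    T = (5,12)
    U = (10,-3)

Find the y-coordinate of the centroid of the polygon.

118/69

Apply the surveyor's formula. First the cross-terms c_i = x_i·y_{i+1} − x_{i+1}·y_i:
  -12, -12, -12, -147, -135, -96  ⇒  2A = -414, A = -207.
Then Σ (y_i + y_{i+1})·c_i = -2124, so ȳ = -2124 / (6·(-207)) = 118/69.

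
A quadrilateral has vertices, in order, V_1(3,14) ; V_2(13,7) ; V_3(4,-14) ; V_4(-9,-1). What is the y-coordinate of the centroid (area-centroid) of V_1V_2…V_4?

Apply Gauss's area formula. First the cross-terms c_i = x_i·y_{i+1} − x_{i+1}·y_i:
  -161, -210, -130, -123  ⇒  2A = -624, A = -312.
Then Σ (y_i + y_{i+1})·c_i = -1560, so ȳ = -1560 / (6·(-312)) = 5/6.

5/6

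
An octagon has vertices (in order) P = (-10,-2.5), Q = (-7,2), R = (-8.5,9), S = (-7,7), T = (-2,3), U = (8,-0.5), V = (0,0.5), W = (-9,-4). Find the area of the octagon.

Apply the shoelace formula: 2A = Σ (x_i·y_{i+1} − x_{i+1}·y_i), indices taken mod 8.
Σ = (-37.5) + (-46) + (3.5) + (-7) + (-23) + (4) + (4.5) + (-17.5) = -119
Area = |Σ|/2 = 59.5.

59.5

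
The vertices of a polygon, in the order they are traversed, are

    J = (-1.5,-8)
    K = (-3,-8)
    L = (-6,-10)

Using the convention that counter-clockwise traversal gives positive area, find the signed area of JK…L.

1.5

Σ = (-12) + (-18) + (33) = 3
Signed area = Σ/2 = 1.5 (positive ⇒ counter-clockwise traversal).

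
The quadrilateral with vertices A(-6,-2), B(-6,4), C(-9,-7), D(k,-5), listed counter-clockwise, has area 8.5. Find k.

-8

Write out the shoelace sum; only the two edges meeting at D involve k:
2·Area = [((-9)·(-5) − k·(-7)) + (k·(-2) − (-6)·(-5))] + 42
       = 5·k + 57 = 17
⇒ k = -8.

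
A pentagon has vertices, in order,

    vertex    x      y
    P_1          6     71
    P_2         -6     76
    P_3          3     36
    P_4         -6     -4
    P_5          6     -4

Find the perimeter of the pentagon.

182

|P_1P_2| = √((-12)² + (5)²) = √169 = 13
|P_2P_3| = √((9)² + (-40)²) = √1681 = 41
|P_3P_4| = √((-9)² + (-40)²) = √1681 = 41
|P_4P_5| = √((12)² + (0)²) = √144 = 12
|P_5P_1| = √((0)² + (75)²) = √5625 = 75
Perimeter = 13 + 41 + 41 + 12 + 75 = 182.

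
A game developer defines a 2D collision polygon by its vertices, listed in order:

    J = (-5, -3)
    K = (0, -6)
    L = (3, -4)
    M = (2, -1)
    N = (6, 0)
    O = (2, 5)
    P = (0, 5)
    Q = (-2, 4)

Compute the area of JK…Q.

67.5

Apply Gauss's area formula: 2A = Σ (x_i·y_{i+1} − x_{i+1}·y_i), indices taken mod 8.
Σ = (30) + (18) + (5) + (6) + (30) + (10) + (10) + (26) = 135
Area = |Σ|/2 = 67.5.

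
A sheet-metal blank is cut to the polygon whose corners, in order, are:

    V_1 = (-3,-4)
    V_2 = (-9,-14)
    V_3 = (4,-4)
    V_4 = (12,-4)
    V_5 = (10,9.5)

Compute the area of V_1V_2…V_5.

136.25

Apply the shoelace (surveyor's) formula: 2A = Σ (x_i·y_{i+1} − x_{i+1}·y_i), indices taken mod 5.
Σ = (6) + (92) + (32) + (154) + (-11.5) = 272.5
Area = |Σ|/2 = 136.25.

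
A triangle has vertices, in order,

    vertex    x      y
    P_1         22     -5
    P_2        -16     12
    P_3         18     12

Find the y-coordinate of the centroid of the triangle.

Apply the shoelace formula. First the cross-terms c_i = x_i·y_{i+1} − x_{i+1}·y_i:
  184, -408, -354  ⇒  2A = -578, A = -289.
Then Σ (y_i + y_{i+1})·c_i = -10982, so ȳ = -10982 / (6·(-289)) = 19/3.

19/3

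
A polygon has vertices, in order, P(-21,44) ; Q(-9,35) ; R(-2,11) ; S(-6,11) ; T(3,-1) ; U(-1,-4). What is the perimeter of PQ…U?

|PQ| = √((12)² + (-9)²) = √225 = 15
|QR| = √((7)² + (-24)²) = √625 = 25
|RS| = √((-4)² + (0)²) = √16 = 4
|ST| = √((9)² + (-12)²) = √225 = 15
|TU| = √((-4)² + (-3)²) = √25 = 5
|UP| = √((-20)² + (48)²) = √2704 = 52
Perimeter = 15 + 25 + 4 + 15 + 5 + 52 = 116.

116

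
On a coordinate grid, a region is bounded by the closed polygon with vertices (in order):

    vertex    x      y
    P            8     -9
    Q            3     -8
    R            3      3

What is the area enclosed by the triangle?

P→Q: (8)(-8) − (3)(-9) = -37
Q→R: (3)(3) − (3)(-8) = 33
R→P: (3)(-9) − (8)(3) = -51
Σ = -55
Area = |Σ|/2 = 27.5.

27.5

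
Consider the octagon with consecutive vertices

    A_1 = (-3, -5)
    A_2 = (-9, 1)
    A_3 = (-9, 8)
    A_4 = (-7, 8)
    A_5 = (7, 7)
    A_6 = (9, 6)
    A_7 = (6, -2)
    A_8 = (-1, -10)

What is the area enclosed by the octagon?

Apply the shoelace formula: 2A = Σ (x_i·y_{i+1} − x_{i+1}·y_i), indices taken mod 8.
Cross-terms: -48, -63, -16, -105, -21, -54, -62, -25  ⇒  Σ = -394
Area = |Σ|/2 = 197.

197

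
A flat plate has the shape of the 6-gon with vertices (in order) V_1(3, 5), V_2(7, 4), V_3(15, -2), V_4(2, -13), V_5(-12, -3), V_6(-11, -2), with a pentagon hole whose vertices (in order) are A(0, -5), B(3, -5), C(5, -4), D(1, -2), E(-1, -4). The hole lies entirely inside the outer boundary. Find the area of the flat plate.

243.5

Outer boundary:
Apply the shoelace formula: 2A = Σ (x_i·y_{i+1} − x_{i+1}·y_i), indices taken mod 6.
Σ = (-23) + (-74) + (-191) + (-162) + (-9) + (-49) = -508
Area = |Σ|/2 = 254.
Hole:
A→B: (0)(-5) − (3)(-5) = 15
B→C: (3)(-4) − (5)(-5) = 13
C→D: (5)(-2) − (1)(-4) = -6
D→E: (1)(-4) − (-1)(-2) = -6
E→A: (-1)(-5) − (0)(-4) = 5
Σ = 21
Area = |Σ|/2 = 10.5.
Net area = 254 − 10.5 = 243.5.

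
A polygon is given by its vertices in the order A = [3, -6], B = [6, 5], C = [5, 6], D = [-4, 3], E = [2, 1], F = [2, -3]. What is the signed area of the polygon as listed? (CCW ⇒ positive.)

Apply Gauss's area formula: 2A = Σ (x_i·y_{i+1} − x_{i+1}·y_i), indices taken mod 6.
Σ = (51) + (11) + (39) + (-10) + (-8) + (-3) = 80
Signed area = Σ/2 = 40 (positive ⇒ counter-clockwise traversal).

40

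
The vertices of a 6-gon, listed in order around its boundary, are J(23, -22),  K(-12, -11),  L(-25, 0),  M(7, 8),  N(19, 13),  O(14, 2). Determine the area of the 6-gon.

775.5

Apply the surveyor's formula: 2A = Σ (x_i·y_{i+1} − x_{i+1}·y_i), indices taken mod 6.
Cross-terms: -517, -275, -200, -61, -144, -354  ⇒  Σ = -1551
Area = |Σ|/2 = 775.5.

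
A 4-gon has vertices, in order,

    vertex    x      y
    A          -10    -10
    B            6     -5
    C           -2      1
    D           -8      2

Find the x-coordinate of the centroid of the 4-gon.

Apply the surveyor's formula. First the cross-terms c_i = x_i·y_{i+1} − x_{i+1}·y_i:
  110, -4, 4, 100  ⇒  2A = 210, A = 105.
Then Σ (x_i + x_{i+1})·c_i = -2296, so x̄ = -2296 / (6·105) = -164/45.

-164/45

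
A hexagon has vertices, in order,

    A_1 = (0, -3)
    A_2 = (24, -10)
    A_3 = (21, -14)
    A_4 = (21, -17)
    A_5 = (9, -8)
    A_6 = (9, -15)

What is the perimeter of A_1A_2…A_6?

70

|A_1A_2| = √((24)² + (-7)²) = √625 = 25
|A_2A_3| = √((-3)² + (-4)²) = √25 = 5
|A_3A_4| = √((0)² + (-3)²) = √9 = 3
|A_4A_5| = √((-12)² + (9)²) = √225 = 15
|A_5A_6| = √((0)² + (-7)²) = √49 = 7
|A_6A_1| = √((-9)² + (12)²) = √225 = 15
Perimeter = 25 + 5 + 3 + 15 + 7 + 15 = 70.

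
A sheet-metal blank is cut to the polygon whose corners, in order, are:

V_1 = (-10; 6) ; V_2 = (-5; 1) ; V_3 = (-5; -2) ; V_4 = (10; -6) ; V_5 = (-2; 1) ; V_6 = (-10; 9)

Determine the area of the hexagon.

Apply Gauss's area formula: 2A = Σ (x_i·y_{i+1} − x_{i+1}·y_i), indices taken mod 6.
Cross-terms: 20, 15, 50, -2, -8, 30  ⇒  Σ = 105
Area = |Σ|/2 = 52.5.

52.5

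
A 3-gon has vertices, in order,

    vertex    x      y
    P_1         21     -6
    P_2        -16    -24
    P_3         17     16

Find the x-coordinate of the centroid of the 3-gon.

22/3

Apply the shoelace (surveyor's) formula. First the cross-terms c_i = x_i·y_{i+1} − x_{i+1}·y_i:
  -600, 152, -438  ⇒  2A = -886, A = -443.
Then Σ (x_i + x_{i+1})·c_i = -19492, so x̄ = -19492 / (6·(-443)) = 22/3.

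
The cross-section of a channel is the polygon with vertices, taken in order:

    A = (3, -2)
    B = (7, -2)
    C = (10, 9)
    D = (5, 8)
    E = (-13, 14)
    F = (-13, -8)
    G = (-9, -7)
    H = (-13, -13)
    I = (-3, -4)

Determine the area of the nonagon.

Apply Gauss's area formula: 2A = Σ (x_i·y_{i+1} − x_{i+1}·y_i), indices taken mod 9.
A→B: (3)(-2) − (7)(-2) = 8
B→C: (7)(9) − (10)(-2) = 83
C→D: (10)(8) − (5)(9) = 35
D→E: (5)(14) − (-13)(8) = 174
E→F: (-13)(-8) − (-13)(14) = 286
F→G: (-13)(-7) − (-9)(-8) = 19
G→H: (-9)(-13) − (-13)(-7) = 26
H→I: (-13)(-4) − (-3)(-13) = 13
I→A: (-3)(-2) − (3)(-4) = 18
Σ = 662
Area = |Σ|/2 = 331.

331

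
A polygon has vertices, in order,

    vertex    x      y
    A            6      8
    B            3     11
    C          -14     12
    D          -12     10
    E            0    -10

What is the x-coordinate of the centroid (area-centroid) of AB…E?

Apply the shoelace (surveyor's) formula. First the cross-terms c_i = x_i·y_{i+1} − x_{i+1}·y_i:
  42, 190, 4, 120, 60  ⇒  2A = 416, A = 208.
Then Σ (x_i + x_{i+1})·c_i = -2896, so x̄ = -2896 / (6·208) = -181/78.

-181/78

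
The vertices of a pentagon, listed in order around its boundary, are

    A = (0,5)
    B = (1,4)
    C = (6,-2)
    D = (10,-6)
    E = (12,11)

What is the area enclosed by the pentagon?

Cross-terms: -5, -26, -16, 182, 60  ⇒  Σ = 195
Area = |Σ|/2 = 97.5.

97.5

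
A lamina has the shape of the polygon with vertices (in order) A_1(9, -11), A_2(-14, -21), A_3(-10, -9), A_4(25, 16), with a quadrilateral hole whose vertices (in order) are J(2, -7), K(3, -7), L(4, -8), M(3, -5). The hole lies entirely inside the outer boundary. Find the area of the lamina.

388.5

Outer boundary:
Σ = (-343) + (-84) + (65) + (-419) = -781
Area = |Σ|/2 = 390.5.
Hole:
J→K: (2)(-7) − (3)(-7) = 7
K→L: (3)(-8) − (4)(-7) = 4
L→M: (4)(-5) − (3)(-8) = 4
M→J: (3)(-7) − (2)(-5) = -11
Σ = 4
Area = |Σ|/2 = 2.
Net area = 390.5 − 2 = 388.5.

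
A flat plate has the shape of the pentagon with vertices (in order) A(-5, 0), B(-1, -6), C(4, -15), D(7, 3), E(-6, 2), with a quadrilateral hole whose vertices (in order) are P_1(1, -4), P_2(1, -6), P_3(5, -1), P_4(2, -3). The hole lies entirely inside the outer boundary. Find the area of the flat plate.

109.5

Outer boundary:
Apply the surveyor's formula: 2A = Σ (x_i·y_{i+1} − x_{i+1}·y_i), indices taken mod 5.
Cross-terms: 30, 39, 117, 32, 10  ⇒  Σ = 228
Area = |Σ|/2 = 114.
Hole:
Σ = (-2) + (29) + (-13) + (-5) = 9
Area = |Σ|/2 = 4.5.
Net area = 114 − 4.5 = 109.5.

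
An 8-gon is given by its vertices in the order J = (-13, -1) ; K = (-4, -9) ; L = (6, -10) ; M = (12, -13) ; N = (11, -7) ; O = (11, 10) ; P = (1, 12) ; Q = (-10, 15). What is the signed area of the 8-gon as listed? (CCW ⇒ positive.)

478.5

Apply the surveyor's formula: 2A = Σ (x_i·y_{i+1} − x_{i+1}·y_i), indices taken mod 8.
Cross-terms: 113, 94, 42, 59, 187, 122, 135, 205  ⇒  Σ = 957
Signed area = Σ/2 = 478.5 (positive ⇒ counter-clockwise traversal).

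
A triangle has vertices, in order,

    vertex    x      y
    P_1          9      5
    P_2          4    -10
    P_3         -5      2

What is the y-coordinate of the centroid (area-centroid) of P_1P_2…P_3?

-1

Apply the shoelace formula. First the cross-terms c_i = x_i·y_{i+1} − x_{i+1}·y_i:
  -110, -42, -43  ⇒  2A = -195, A = -97.5.
Then Σ (y_i + y_{i+1})·c_i = 585, so ȳ = 585 / (6·(-97.5)) = -1.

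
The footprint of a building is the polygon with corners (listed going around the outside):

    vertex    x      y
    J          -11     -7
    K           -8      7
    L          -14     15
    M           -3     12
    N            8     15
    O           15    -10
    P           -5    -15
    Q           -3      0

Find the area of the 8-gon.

Σ = (-133) + (-22) + (-123) + (-141) + (-305) + (-275) + (-45) + (21) = -1023
Area = |Σ|/2 = 511.5.

511.5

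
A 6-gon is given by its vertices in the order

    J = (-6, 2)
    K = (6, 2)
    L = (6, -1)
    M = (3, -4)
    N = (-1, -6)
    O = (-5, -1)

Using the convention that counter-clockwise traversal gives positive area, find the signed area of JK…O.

-65

Σ = (-24) + (-18) + (-21) + (-22) + (-29) + (-16) = -130
Signed area = Σ/2 = -65 (negative ⇒ clockwise traversal).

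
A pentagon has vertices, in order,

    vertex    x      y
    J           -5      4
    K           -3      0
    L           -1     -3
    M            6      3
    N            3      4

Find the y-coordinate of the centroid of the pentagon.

382/249

Apply the shoelace formula. First the cross-terms c_i = x_i·y_{i+1} − x_{i+1}·y_i:
  12, 9, 15, 15, 32  ⇒  2A = 83, A = 41.5.
Then Σ (y_i + y_{i+1})·c_i = 382, so ȳ = 382 / (6·41.5) = 382/249.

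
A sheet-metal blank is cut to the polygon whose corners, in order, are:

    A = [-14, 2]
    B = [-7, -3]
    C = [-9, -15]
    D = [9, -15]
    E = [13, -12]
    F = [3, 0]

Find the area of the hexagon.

266.5

Apply Gauss's area formula: 2A = Σ (x_i·y_{i+1} − x_{i+1}·y_i), indices taken mod 6.
Σ = (56) + (78) + (270) + (87) + (36) + (6) = 533
Area = |Σ|/2 = 266.5.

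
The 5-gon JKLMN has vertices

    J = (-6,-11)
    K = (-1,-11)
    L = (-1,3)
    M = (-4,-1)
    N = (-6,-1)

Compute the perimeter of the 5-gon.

|JK| = √((5)² + (0)²) = √25 = 5
|KL| = √((0)² + (14)²) = √196 = 14
|LM| = √((-3)² + (-4)²) = √25 = 5
|MN| = √((-2)² + (0)²) = √4 = 2
|NJ| = √((0)² + (-10)²) = √100 = 10
Perimeter = 5 + 14 + 5 + 2 + 10 = 36.

36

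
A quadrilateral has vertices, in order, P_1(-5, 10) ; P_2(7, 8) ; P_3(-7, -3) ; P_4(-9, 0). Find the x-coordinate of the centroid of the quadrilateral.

-23/9

Apply the surveyor's formula. First the cross-terms c_i = x_i·y_{i+1} − x_{i+1}·y_i:
  -110, 35, -27, -90  ⇒  2A = -192, A = -96.
Then Σ (x_i + x_{i+1})·c_i = 1472, so x̄ = 1472 / (6·(-96)) = -23/9.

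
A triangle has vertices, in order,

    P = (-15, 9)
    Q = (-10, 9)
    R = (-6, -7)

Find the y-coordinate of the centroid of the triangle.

11/3

Apply the shoelace formula. First the cross-terms c_i = x_i·y_{i+1} − x_{i+1}·y_i:
  -45, 124, -159  ⇒  2A = -80, A = -40.
Then Σ (y_i + y_{i+1})·c_i = -880, so ȳ = -880 / (6·(-40)) = 11/3.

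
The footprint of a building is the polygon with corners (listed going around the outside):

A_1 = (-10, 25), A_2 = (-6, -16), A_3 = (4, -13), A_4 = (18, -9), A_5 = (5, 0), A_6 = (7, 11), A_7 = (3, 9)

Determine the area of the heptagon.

Apply the shoelace (surveyor's) formula: 2A = Σ (x_i·y_{i+1} − x_{i+1}·y_i), indices taken mod 7.
Σ = (310) + (142) + (198) + (45) + (55) + (30) + (165) = 945
Area = |Σ|/2 = 472.5.

472.5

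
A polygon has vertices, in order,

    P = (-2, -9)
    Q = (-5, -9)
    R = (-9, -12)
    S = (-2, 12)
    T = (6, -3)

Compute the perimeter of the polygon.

|PQ| = √((-3)² + (0)²) = √9 = 3
|QR| = √((-4)² + (-3)²) = √25 = 5
|RS| = √((7)² + (24)²) = √625 = 25
|ST| = √((8)² + (-15)²) = √289 = 17
|TP| = √((-8)² + (-6)²) = √100 = 10
Perimeter = 3 + 5 + 25 + 17 + 10 = 60.

60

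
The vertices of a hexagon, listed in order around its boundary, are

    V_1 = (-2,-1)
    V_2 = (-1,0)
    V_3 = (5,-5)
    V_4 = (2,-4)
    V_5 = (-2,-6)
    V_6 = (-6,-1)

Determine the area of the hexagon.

Apply the shoelace formula: 2A = Σ (x_i·y_{i+1} − x_{i+1}·y_i), indices taken mod 6.
Σ = (-1) + (5) + (-10) + (-20) + (-34) + (4) = -56
Area = |Σ|/2 = 28.

28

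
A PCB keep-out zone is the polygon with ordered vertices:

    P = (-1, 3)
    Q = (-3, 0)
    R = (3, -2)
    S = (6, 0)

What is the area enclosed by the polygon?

Apply the shoelace (surveyor's) formula: 2A = Σ (x_i·y_{i+1} − x_{i+1}·y_i), indices taken mod 4.
Σ = (9) + (6) + (12) + (18) = 45
Area = |Σ|/2 = 22.5.

22.5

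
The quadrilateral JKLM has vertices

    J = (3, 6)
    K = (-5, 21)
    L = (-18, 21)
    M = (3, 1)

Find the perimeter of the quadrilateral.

|JK| = √((-8)² + (15)²) = √289 = 17
|KL| = √((-13)² + (0)²) = √169 = 13
|LM| = √((21)² + (-20)²) = √841 = 29
|MJ| = √((0)² + (5)²) = √25 = 5
Perimeter = 17 + 13 + 29 + 5 = 64.

64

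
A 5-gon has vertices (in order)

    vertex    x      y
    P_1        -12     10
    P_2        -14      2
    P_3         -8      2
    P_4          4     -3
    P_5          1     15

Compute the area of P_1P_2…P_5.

Apply the shoelace (surveyor's) formula: 2A = Σ (x_i·y_{i+1} − x_{i+1}·y_i), indices taken mod 5.
Σ = (116) + (-12) + (16) + (63) + (190) = 373
Area = |Σ|/2 = 186.5.

186.5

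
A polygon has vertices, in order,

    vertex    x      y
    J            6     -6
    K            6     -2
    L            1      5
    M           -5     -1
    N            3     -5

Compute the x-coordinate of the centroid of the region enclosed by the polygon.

Apply the surveyor's formula. First the cross-terms c_i = x_i·y_{i+1} − x_{i+1}·y_i:
  24, 32, 24, 28, 12  ⇒  2A = 120, A = 60.
Then Σ (x_i + x_{i+1})·c_i = 468, so x̄ = 468 / (6·60) = 1.3.

1.3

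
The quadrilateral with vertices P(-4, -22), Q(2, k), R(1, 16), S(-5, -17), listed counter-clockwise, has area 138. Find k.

Write out the shoelace sum; only the two edges meeting at Q involve k:
2·Area = [((-4)·k − 2·(-22)) + (2·16 − 1·k)] + 105
       = -5·k + 181 = 276
⇒ k = -19.

-19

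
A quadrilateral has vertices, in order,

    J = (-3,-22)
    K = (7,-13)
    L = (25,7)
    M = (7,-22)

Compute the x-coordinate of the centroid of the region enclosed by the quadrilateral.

Apply the surveyor's formula. First the cross-terms c_i = x_i·y_{i+1} − x_{i+1}·y_i:
  193, 374, -599, -220  ⇒  2A = -252, A = -126.
Then Σ (x_i + x_{i+1})·c_i = -7308, so x̄ = -7308 / (6·(-126)) = 29/3.

29/3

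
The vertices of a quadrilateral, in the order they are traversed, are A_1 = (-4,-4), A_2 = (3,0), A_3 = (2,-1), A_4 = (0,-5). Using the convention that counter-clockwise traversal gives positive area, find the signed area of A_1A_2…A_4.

-10.5

Σ = (12) + (-3) + (-10) + (-20) = -21
Signed area = Σ/2 = -10.5 (negative ⇒ clockwise traversal).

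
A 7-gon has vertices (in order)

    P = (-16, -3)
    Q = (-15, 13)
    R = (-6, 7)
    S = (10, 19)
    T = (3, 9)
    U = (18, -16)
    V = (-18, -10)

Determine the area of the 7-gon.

P→Q: (-16)(13) − (-15)(-3) = -253
Q→R: (-15)(7) − (-6)(13) = -27
R→S: (-6)(19) − (10)(7) = -184
S→T: (10)(9) − (3)(19) = 33
T→U: (3)(-16) − (18)(9) = -210
U→V: (18)(-10) − (-18)(-16) = -468
V→P: (-18)(-3) − (-16)(-10) = -106
Σ = -1215
Area = |Σ|/2 = 607.5.

607.5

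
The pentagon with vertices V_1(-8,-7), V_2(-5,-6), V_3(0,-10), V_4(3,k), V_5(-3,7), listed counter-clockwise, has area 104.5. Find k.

6

Write out the shoelace sum; only the two edges meeting at V_4 involve k:
2·Area = [(0·k − 3·(-10)) + (3·7 − (-3)·k)] + 140
       = 3·k + 191 = 209
⇒ k = 6.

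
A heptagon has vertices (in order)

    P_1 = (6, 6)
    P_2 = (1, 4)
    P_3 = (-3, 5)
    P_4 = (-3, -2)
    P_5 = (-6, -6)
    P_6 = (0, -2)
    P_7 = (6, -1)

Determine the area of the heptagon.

Apply the surveyor's formula: 2A = Σ (x_i·y_{i+1} − x_{i+1}·y_i), indices taken mod 7.
Σ = (18) + (17) + (21) + (6) + (12) + (12) + (42) = 128
Area = |Σ|/2 = 64.

64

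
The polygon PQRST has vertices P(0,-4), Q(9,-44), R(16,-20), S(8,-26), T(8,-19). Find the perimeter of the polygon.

100

|PQ| = √((9)² + (-40)²) = √1681 = 41
|QR| = √((7)² + (24)²) = √625 = 25
|RS| = √((-8)² + (-6)²) = √100 = 10
|ST| = √((0)² + (7)²) = √49 = 7
|TP| = √((-8)² + (15)²) = √289 = 17
Perimeter = 41 + 25 + 10 + 7 + 17 = 100.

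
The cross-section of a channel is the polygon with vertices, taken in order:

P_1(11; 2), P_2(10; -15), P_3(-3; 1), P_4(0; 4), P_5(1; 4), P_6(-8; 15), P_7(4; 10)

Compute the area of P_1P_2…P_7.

Apply the shoelace (surveyor's) formula: 2A = Σ (x_i·y_{i+1} − x_{i+1}·y_i), indices taken mod 7.
P_1→P_2: (11)(-15) − (10)(2) = -185
P_2→P_3: (10)(1) − (-3)(-15) = -35
P_3→P_4: (-3)(4) − (0)(1) = -12
P_4→P_5: (0)(4) − (1)(4) = -4
P_5→P_6: (1)(15) − (-8)(4) = 47
P_6→P_7: (-8)(10) − (4)(15) = -140
P_7→P_1: (4)(2) − (11)(10) = -102
Σ = -431
Area = |Σ|/2 = 215.5.

215.5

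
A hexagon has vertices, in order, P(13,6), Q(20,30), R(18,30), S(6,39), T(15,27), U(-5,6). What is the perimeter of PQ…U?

104

|PQ| = √((7)² + (24)²) = √625 = 25
|QR| = √((-2)² + (0)²) = √4 = 2
|RS| = √((-12)² + (9)²) = √225 = 15
|ST| = √((9)² + (-12)²) = √225 = 15
|TU| = √((-20)² + (-21)²) = √841 = 29
|UP| = √((18)² + (0)²) = √324 = 18
Perimeter = 25 + 2 + 15 + 15 + 29 + 18 = 104.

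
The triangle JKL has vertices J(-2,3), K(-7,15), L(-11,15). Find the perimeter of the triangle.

|JK| = √((-5)² + (12)²) = √169 = 13
|KL| = √((-4)² + (0)²) = √16 = 4
|LJ| = √((9)² + (-12)²) = √225 = 15
Perimeter = 13 + 4 + 15 = 32.

32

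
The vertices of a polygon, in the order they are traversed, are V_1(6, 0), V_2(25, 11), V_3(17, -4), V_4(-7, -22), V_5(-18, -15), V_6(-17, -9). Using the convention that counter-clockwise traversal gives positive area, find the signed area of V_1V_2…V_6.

-476.5

V_1→V_2: (6)(11) − (25)(0) = 66
V_2→V_3: (25)(-4) − (17)(11) = -287
V_3→V_4: (17)(-22) − (-7)(-4) = -402
V_4→V_5: (-7)(-15) − (-18)(-22) = -291
V_5→V_6: (-18)(-9) − (-17)(-15) = -93
V_6→V_1: (-17)(0) − (6)(-9) = 54
Σ = -953
Signed area = Σ/2 = -476.5 (negative ⇒ clockwise traversal).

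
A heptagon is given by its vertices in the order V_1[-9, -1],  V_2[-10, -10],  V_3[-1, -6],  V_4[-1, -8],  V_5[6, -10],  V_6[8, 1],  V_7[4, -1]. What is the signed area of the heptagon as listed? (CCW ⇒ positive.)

Cross-terms: 80, 50, 2, 58, 86, -12, -13  ⇒  Σ = 251
Signed area = Σ/2 = 125.5 (positive ⇒ counter-clockwise traversal).

125.5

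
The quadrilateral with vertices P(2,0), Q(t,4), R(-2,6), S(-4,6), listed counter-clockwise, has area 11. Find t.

1

The doubled signed area Σ (x_i y_{i+1} − x_{i+1} y_i) is linear in t.
With t=0 it equals 16; the coefficient of t is 6 (from the two edges through Q).
So 6·t + 16 = 2·11 = 22 ⇒ t = 1.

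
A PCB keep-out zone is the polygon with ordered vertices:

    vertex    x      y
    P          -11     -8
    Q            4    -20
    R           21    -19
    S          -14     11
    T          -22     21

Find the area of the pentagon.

458

Apply Gauss's area formula: 2A = Σ (x_i·y_{i+1} − x_{i+1}·y_i), indices taken mod 5.
Σ = (252) + (344) + (-35) + (-52) + (407) = 916
Area = |Σ|/2 = 458.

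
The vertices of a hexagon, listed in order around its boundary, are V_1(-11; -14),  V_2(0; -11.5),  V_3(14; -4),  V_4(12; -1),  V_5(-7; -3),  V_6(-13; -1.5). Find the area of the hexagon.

Apply the surveyor's formula: 2A = Σ (x_i·y_{i+1} − x_{i+1}·y_i), indices taken mod 6.
Σ = (126.5) + (161) + (34) + (-43) + (-28.5) + (165.5) = 415.5
Area = |Σ|/2 = 207.75.

207.75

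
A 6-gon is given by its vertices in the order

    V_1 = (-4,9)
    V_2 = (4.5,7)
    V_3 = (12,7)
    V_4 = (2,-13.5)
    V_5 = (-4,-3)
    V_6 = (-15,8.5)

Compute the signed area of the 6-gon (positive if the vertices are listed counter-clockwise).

Σ = (-68.5) + (-52.5) + (-176) + (-60) + (-79) + (-101) = -537
Signed area = Σ/2 = -268.5 (negative ⇒ clockwise traversal).

-268.5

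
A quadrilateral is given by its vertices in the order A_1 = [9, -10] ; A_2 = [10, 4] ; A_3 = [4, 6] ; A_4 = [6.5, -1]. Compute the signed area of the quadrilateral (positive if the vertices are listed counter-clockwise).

40.5

Cross-terms: 136, 44, -43, -56  ⇒  Σ = 81
Signed area = Σ/2 = 40.5 (positive ⇒ counter-clockwise traversal).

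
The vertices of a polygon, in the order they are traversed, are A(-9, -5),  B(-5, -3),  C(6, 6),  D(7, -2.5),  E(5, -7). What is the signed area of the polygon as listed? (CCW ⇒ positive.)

-95.75

Apply the shoelace (surveyor's) formula: 2A = Σ (x_i·y_{i+1} − x_{i+1}·y_i), indices taken mod 5.
A→B: (-9)(-3) − (-5)(-5) = 2
B→C: (-5)(6) − (6)(-3) = -12
C→D: (6)(-2.5) − (7)(6) = -57
D→E: (7)(-7) − (5)(-2.5) = -36.5
E→A: (5)(-5) − (-9)(-7) = -88
Σ = -191.5
Signed area = Σ/2 = -95.75 (negative ⇒ clockwise traversal).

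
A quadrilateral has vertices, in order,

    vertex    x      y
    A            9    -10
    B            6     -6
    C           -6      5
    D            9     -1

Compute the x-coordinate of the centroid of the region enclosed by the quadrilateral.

Apply the surveyor's formula. First the cross-terms c_i = x_i·y_{i+1} − x_{i+1}·y_i:
  6, -6, -39, -81  ⇒  2A = -120, A = -60.
Then Σ (x_i + x_{i+1})·c_i = -1485, so x̄ = -1485 / (6·(-60)) = 4.125.

4.125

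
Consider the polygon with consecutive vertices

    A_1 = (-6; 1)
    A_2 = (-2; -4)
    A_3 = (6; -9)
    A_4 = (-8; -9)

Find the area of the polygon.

60

A_1→A_2: (-6)(-4) − (-2)(1) = 26
A_2→A_3: (-2)(-9) − (6)(-4) = 42
A_3→A_4: (6)(-9) − (-8)(-9) = -126
A_4→A_1: (-8)(1) − (-6)(-9) = -62
Σ = -120
Area = |Σ|/2 = 60.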